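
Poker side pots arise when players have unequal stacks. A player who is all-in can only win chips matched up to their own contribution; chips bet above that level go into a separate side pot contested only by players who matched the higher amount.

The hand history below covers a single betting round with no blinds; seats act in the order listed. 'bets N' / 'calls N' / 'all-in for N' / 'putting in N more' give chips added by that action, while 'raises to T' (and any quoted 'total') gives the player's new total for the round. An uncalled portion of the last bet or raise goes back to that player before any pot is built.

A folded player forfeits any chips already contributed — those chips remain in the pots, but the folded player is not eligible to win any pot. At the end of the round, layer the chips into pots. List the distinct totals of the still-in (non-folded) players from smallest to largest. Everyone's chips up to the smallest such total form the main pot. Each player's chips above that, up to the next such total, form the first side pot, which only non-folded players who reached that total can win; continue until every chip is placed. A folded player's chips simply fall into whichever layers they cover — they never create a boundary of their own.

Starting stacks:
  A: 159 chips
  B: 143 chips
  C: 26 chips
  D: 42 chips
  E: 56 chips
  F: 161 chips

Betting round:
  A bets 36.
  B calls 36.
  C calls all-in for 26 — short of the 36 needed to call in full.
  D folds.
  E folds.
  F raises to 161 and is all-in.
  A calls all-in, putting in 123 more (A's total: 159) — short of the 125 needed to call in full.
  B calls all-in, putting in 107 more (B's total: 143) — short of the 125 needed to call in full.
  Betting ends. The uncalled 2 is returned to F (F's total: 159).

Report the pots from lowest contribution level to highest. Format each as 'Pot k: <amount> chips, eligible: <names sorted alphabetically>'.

Contributions (after 2 returned to F): A=159, B=143, C=26, F=159
Folded: D, E
Pot levels (distinct totals of non-folded players): 26, 143, 159
Layer 1-26: 26 each from A, B, C, F = 26*4 = 104 chips; eligible A, B, C, F
Layer 27-143: 117 each from A, B, F = 117*3 = 351 chips; eligible A, B, F
Layer 144-159: 16 each from A, F = 16*2 = 32 chips; eligible A, F

Pot 1: 104 chips, eligible: A, B, C, F
Pot 2: 351 chips, eligible: A, B, F
Pot 3: 32 chips, eligible: A, F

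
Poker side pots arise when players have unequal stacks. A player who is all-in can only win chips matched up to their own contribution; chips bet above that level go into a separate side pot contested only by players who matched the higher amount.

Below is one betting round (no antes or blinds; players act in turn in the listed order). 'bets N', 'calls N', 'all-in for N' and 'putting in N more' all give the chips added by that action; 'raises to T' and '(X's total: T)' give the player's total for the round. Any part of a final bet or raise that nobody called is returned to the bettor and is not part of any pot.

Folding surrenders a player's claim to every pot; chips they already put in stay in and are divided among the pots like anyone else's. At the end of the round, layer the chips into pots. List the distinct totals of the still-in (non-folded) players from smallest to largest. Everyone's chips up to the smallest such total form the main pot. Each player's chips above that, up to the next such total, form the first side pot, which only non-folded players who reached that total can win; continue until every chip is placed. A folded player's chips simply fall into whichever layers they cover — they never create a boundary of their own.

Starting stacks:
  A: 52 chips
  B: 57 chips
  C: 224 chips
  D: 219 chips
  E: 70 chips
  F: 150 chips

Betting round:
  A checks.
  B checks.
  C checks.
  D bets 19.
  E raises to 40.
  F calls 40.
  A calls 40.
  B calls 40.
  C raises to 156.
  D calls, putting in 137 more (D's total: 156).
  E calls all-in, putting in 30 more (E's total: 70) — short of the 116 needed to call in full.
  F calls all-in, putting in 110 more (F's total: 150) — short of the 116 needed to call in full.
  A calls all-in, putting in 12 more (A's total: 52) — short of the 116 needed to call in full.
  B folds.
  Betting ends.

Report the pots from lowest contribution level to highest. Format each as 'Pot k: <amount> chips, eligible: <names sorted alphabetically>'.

Pot 1: 300 chips, eligible: A, C, D, E, F
Pot 2: 72 chips, eligible: C, D, E, F
Pot 3: 240 chips, eligible: C, D, F
Pot 4: 12 chips, eligible: C, D

Derivation:
Contributions: A=52, B=40, C=156, D=156, E=70, F=150
Folded: B
Pot levels (distinct totals of non-folded players): 52, 70, 150, 156
Layer 1-52: A 52 + B 40 + C 52 + D 52 + E 52 + F 52 = 300 chips; eligible A, C, D, E, F
Layer 53-70: 18 each from C, D, E, F = 18*4 = 72 chips; eligible C, D, E, F
Layer 71-150: 80 each from C, D, F = 80*3 = 240 chips; eligible C, D, F
Layer 151-156: 6 each from C, D = 6*2 = 12 chips; eligible C, D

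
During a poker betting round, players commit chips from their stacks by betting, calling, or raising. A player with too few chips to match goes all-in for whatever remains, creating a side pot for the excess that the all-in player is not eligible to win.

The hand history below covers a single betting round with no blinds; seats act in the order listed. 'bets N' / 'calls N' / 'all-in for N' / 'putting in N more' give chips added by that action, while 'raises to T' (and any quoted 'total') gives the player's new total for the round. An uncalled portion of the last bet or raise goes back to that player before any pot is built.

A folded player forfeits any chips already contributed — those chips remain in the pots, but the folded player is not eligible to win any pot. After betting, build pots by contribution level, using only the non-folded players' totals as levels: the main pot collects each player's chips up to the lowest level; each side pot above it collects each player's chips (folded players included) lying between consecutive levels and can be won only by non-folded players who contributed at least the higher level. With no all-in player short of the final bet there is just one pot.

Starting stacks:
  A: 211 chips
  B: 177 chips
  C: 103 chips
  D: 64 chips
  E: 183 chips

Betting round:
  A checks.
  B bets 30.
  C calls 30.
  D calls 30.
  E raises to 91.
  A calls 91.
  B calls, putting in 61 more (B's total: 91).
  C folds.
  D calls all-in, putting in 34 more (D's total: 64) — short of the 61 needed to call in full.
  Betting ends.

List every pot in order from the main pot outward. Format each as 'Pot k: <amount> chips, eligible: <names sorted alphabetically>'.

Pot 1: 286 chips, eligible: A, B, D, E
Pot 2: 81 chips, eligible: A, B, E

Derivation:
Contributions: A=91, B=91, C=30, D=64, E=91
Folded: C
Pot levels (distinct totals of non-folded players): 64, 91
Layer 1-64: A 64 + B 64 + C 30 + D 64 + E 64 = 286 chips; eligible A, B, D, E
Layer 65-91: 27 each from A, B, E = 27*3 = 81 chips; eligible A, B, E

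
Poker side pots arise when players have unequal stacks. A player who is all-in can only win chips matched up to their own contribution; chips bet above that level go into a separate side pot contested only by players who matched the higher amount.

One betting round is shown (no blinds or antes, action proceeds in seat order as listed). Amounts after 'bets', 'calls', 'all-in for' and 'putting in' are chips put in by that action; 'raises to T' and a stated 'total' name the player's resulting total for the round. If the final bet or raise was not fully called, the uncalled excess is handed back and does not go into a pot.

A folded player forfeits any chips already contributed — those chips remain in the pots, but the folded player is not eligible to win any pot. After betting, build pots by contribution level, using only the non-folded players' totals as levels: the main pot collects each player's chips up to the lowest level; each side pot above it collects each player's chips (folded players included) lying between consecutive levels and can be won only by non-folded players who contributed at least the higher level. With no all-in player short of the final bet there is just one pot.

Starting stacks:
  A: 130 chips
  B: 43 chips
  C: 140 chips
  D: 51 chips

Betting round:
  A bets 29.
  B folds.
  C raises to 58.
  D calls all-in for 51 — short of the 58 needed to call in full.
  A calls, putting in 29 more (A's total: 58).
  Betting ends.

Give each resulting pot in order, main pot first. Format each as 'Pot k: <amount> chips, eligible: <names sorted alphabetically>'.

Contributions: A=58, C=58, D=51
Folded: B
Pot levels (distinct totals of non-folded players): 51, 58
Layer 1-51: 51 each from A, C, D = 51*3 = 153 chips; eligible A, C, D
Layer 52-58: 7 each from A, C = 7*2 = 14 chips; eligible A, C

Pot 1: 153 chips, eligible: A, C, D
Pot 2: 14 chips, eligible: A, C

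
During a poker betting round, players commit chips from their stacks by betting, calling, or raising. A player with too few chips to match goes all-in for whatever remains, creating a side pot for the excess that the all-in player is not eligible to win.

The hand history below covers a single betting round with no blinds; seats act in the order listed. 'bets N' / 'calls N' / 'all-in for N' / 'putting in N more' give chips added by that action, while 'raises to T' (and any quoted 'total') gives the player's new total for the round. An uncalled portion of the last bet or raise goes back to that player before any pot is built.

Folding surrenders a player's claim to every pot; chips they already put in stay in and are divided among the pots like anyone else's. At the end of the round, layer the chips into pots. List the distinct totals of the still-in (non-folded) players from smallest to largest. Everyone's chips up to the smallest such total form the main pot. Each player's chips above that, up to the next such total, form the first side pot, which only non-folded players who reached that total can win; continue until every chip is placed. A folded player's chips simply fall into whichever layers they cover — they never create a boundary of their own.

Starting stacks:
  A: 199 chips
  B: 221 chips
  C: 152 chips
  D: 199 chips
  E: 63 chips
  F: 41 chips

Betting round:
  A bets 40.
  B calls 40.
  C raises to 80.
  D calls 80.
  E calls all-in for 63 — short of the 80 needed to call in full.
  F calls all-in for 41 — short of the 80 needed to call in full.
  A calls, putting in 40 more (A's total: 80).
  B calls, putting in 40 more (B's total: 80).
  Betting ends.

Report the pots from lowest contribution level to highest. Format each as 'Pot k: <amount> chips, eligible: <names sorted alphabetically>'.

Pot 1: 246 chips, eligible: A, B, C, D, E, F
Pot 2: 110 chips, eligible: A, B, C, D, E
Pot 3: 68 chips, eligible: A, B, C, D

Derivation:
Contributions: A=80, B=80, C=80, D=80, E=63, F=41
Pot levels (distinct totals of non-folded players): 41, 63, 80
Layer 1-41: 41 each from A, B, C, D, E, F = 41*6 = 246 chips; eligible A, B, C, D, E, F
Layer 42-63: 22 each from A, B, C, D, E = 22*5 = 110 chips; eligible A, B, C, D, E
Layer 64-80: 17 each from A, B, C, D = 17*4 = 68 chips; eligible A, B, C, D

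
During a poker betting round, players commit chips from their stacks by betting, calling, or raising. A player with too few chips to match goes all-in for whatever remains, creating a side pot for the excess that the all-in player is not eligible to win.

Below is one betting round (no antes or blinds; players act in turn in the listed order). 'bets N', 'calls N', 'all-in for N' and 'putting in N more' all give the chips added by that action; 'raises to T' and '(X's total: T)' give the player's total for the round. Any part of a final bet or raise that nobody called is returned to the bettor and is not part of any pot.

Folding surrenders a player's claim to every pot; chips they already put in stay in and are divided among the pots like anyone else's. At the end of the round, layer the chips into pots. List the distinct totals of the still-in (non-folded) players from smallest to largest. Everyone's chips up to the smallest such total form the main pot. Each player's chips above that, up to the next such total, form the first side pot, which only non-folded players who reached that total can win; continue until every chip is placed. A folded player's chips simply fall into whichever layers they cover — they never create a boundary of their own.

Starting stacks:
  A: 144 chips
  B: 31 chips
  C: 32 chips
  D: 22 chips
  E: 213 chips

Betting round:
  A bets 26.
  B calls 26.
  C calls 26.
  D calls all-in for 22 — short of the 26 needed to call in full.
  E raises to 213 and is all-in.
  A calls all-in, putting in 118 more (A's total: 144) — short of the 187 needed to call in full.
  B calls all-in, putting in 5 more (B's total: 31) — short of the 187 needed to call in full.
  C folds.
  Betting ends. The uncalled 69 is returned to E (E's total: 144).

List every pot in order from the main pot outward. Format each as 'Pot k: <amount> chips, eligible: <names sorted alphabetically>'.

Pot 1: 110 chips, eligible: A, B, D, E
Pot 2: 31 chips, eligible: A, B, E
Pot 3: 226 chips, eligible: A, E

Derivation:
Contributions (after 69 returned to E): A=144, B=31, C=26, D=22, E=144
Folded: C
Pot levels (distinct totals of non-folded players): 22, 31, 144
Layer 1-22: 22 each from A, B, C, D, E = 22*5 = 110 chips; eligible A, B, D, E
Layer 23-31: A 9 + B 9 + C 4 + E 9 = 31 chips; eligible A, B, E
Layer 32-144: 113 each from A, E = 113*2 = 226 chips; eligible A, E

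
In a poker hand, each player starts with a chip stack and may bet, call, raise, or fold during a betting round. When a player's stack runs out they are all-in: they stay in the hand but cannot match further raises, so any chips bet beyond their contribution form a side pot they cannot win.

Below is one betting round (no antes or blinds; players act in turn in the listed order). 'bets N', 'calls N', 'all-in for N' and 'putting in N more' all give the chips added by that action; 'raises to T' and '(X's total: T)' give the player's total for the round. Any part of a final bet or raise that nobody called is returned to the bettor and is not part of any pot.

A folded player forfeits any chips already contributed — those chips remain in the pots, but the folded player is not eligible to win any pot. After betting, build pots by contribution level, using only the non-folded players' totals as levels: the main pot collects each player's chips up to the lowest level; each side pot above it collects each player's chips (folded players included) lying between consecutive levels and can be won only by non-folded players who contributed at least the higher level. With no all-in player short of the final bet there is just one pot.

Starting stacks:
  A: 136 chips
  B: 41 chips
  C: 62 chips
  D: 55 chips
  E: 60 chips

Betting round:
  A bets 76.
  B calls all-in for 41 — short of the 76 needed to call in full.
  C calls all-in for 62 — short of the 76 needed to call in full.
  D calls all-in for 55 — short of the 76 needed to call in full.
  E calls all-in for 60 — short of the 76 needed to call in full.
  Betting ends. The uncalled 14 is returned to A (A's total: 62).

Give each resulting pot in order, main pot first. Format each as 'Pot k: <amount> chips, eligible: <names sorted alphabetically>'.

Pot 1: 205 chips, eligible: A, B, C, D, E
Pot 2: 56 chips, eligible: A, C, D, E
Pot 3: 15 chips, eligible: A, C, E
Pot 4: 4 chips, eligible: A, C

Derivation:
Contributions (after 14 returned to A): A=62, B=41, C=62, D=55, E=60
Pot levels (distinct totals of non-folded players): 41, 55, 60, 62
Layer 1-41: 41 each from A, B, C, D, E = 41*5 = 205 chips; eligible A, B, C, D, E
Layer 42-55: 14 each from A, C, D, E = 14*4 = 56 chips; eligible A, C, D, E
Layer 56-60: 5 each from A, C, E = 5*3 = 15 chips; eligible A, C, E
Layer 61-62: 2 each from A, C = 2*2 = 4 chips; eligible A, C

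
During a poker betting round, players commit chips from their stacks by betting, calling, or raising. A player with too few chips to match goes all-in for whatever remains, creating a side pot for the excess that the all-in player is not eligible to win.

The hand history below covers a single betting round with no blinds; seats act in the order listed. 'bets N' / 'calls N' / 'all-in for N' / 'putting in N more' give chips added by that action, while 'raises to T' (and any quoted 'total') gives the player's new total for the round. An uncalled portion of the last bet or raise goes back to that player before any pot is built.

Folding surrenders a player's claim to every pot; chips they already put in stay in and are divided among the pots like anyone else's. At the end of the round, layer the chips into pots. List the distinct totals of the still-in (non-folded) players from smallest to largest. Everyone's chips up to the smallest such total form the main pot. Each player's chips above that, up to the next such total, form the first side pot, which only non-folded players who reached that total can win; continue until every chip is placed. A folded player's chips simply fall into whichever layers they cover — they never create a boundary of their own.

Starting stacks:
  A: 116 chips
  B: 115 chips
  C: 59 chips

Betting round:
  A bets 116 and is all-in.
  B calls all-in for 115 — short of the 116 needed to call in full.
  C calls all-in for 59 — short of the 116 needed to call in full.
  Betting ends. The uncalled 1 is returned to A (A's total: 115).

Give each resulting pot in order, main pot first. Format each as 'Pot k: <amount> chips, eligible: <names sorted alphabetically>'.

Contributions (after 1 returned to A): A=115, B=115, C=59
Pot levels (distinct totals of non-folded players): 59, 115
Layer 1-59: 59 each from A, B, C = 59*3 = 177 chips; eligible A, B, C
Layer 60-115: 56 each from A, B = 56*2 = 112 chips; eligible A, B

Pot 1: 177 chips, eligible: A, B, C
Pot 2: 112 chips, eligible: A, B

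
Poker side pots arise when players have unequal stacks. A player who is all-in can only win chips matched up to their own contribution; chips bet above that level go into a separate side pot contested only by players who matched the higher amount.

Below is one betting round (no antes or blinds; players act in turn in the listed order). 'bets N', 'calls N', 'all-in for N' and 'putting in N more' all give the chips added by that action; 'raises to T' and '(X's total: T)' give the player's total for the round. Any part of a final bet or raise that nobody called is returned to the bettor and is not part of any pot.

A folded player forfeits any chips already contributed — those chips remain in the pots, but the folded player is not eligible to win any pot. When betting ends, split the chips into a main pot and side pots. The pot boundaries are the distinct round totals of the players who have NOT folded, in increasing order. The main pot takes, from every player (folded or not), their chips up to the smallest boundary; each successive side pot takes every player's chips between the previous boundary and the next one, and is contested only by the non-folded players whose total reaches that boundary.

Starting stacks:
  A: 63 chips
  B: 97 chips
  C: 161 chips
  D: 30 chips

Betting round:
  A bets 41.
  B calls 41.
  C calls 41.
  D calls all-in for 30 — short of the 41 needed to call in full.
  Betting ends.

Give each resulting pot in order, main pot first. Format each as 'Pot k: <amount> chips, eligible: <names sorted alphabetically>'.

Pot 1: 120 chips, eligible: A, B, C, D
Pot 2: 33 chips, eligible: A, B, C

Derivation:
Contributions: A=41, B=41, C=41, D=30
Pot levels (distinct totals of non-folded players): 30, 41
Layer 1-30: 30 each from A, B, C, D = 30*4 = 120 chips; eligible A, B, C, D
Layer 31-41: 11 each from A, B, C = 11*3 = 33 chips; eligible A, B, C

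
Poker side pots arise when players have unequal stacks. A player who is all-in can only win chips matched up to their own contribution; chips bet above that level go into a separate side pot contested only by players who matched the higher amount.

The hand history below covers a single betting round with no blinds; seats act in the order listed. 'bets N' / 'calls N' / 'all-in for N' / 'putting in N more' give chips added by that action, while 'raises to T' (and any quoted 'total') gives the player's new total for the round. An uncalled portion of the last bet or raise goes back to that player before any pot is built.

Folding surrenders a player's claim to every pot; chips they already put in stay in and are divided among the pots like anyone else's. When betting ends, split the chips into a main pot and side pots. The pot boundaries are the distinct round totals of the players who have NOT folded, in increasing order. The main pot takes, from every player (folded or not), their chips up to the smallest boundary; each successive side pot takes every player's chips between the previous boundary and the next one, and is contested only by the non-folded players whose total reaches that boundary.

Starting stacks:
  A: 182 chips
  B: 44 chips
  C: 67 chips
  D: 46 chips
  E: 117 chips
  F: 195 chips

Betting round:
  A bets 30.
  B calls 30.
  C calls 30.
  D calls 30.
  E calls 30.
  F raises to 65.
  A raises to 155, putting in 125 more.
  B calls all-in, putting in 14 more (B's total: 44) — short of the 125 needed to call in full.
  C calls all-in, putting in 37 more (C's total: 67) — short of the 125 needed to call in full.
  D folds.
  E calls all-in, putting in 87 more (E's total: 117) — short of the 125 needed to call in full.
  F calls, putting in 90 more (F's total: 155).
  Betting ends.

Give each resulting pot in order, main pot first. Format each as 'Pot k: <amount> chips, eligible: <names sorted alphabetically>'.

Pot 1: 250 chips, eligible: A, B, C, E, F
Pot 2: 92 chips, eligible: A, C, E, F
Pot 3: 150 chips, eligible: A, E, F
Pot 4: 76 chips, eligible: A, F

Derivation:
Contributions: A=155, B=44, C=67, D=30, E=117, F=155
Folded: D
Pot levels (distinct totals of non-folded players): 44, 67, 117, 155
Layer 1-44: A 44 + B 44 + C 44 + D 30 + E 44 + F 44 = 250 chips; eligible A, B, C, E, F
Layer 45-67: 23 each from A, C, E, F = 23*4 = 92 chips; eligible A, C, E, F
Layer 68-117: 50 each from A, E, F = 50*3 = 150 chips; eligible A, E, F
Layer 118-155: 38 each from A, F = 38*2 = 76 chips; eligible A, F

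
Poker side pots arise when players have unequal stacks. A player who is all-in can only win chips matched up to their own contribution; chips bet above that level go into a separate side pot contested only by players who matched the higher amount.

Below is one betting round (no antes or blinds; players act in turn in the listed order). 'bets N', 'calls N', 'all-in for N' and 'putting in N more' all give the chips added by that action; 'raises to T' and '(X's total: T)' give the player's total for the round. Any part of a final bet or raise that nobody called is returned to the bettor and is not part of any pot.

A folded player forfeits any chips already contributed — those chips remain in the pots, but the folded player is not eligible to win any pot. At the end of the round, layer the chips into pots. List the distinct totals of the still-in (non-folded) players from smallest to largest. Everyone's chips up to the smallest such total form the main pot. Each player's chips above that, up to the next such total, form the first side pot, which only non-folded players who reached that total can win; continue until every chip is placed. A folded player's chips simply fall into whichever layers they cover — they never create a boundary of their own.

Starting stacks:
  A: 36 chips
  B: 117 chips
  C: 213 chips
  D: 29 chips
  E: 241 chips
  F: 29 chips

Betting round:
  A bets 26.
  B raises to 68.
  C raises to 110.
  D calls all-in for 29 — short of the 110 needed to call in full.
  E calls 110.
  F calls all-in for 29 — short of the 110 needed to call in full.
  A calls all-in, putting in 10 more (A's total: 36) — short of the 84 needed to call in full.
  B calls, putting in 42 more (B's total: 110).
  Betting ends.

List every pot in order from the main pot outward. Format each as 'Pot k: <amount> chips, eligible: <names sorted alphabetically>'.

Contributions: A=36, B=110, C=110, D=29, E=110, F=29
Pot levels (distinct totals of non-folded players): 29, 36, 110
Layer 1-29: 29 each from A, B, C, D, E, F = 29*6 = 174 chips; eligible A, B, C, D, E, F
Layer 30-36: 7 each from A, B, C, E = 7*4 = 28 chips; eligible A, B, C, E
Layer 37-110: 74 each from B, C, E = 74*3 = 222 chips; eligible B, C, E

Pot 1: 174 chips, eligible: A, B, C, D, E, F
Pot 2: 28 chips, eligible: A, B, C, E
Pot 3: 222 chips, eligible: B, C, E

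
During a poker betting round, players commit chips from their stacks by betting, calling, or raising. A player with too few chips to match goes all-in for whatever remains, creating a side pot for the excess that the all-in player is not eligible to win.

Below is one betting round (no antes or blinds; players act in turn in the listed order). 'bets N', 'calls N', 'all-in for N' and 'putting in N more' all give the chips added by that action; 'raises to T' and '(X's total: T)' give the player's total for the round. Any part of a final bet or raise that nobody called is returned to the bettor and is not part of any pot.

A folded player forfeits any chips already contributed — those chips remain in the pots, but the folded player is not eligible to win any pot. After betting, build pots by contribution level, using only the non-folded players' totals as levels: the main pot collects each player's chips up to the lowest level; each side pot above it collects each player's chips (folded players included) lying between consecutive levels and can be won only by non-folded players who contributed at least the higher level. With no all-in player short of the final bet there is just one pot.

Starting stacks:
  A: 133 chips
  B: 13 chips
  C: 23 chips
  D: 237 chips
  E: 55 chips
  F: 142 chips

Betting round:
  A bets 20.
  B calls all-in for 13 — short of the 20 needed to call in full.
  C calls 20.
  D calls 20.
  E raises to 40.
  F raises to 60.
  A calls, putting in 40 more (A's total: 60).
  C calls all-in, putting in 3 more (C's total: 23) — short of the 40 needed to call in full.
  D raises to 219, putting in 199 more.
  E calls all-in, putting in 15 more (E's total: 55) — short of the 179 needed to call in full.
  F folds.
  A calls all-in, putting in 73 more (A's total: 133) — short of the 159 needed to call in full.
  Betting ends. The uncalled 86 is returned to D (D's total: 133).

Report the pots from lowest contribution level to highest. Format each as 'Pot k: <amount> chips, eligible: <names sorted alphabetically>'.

Pot 1: 78 chips, eligible: A, B, C, D, E
Pot 2: 50 chips, eligible: A, C, D, E
Pot 3: 128 chips, eligible: A, D, E
Pot 4: 161 chips, eligible: A, D

Derivation:
Contributions (after 86 returned to D): A=133, B=13, C=23, D=133, E=55, F=60
Folded: F
Pot levels (distinct totals of non-folded players): 13, 23, 55, 133
Layer 1-13: 13 each from A, B, C, D, E, F = 13*6 = 78 chips; eligible A, B, C, D, E
Layer 14-23: 10 each from A, C, D, E, F = 10*5 = 50 chips; eligible A, C, D, E
Layer 24-55: 32 each from A, D, E, F = 32*4 = 128 chips; eligible A, D, E
Layer 56-133: A 78 + D 78 + F 5 = 161 chips; eligible A, D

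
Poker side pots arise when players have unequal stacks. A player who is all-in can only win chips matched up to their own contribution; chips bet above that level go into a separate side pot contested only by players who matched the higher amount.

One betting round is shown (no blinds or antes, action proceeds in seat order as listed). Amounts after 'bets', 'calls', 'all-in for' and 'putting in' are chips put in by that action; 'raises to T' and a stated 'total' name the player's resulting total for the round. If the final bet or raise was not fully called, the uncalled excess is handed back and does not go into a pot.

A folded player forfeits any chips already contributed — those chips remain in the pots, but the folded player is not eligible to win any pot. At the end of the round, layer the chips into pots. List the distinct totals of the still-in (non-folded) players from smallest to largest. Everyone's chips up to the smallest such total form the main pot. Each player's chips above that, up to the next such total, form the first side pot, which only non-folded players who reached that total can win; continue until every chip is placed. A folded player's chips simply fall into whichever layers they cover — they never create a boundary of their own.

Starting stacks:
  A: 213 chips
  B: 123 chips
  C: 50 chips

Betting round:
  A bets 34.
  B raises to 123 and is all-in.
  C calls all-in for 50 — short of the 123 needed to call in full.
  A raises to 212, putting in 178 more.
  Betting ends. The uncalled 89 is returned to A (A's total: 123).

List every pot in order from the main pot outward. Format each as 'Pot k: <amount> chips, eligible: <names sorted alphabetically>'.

Pot 1: 150 chips, eligible: A, B, C
Pot 2: 146 chips, eligible: A, B

Derivation:
Contributions (after 89 returned to A): A=123, B=123, C=50
Pot levels (distinct totals of non-folded players): 50, 123
Layer 1-50: 50 each from A, B, C = 50*3 = 150 chips; eligible A, B, C
Layer 51-123: 73 each from A, B = 73*2 = 146 chips; eligible A, B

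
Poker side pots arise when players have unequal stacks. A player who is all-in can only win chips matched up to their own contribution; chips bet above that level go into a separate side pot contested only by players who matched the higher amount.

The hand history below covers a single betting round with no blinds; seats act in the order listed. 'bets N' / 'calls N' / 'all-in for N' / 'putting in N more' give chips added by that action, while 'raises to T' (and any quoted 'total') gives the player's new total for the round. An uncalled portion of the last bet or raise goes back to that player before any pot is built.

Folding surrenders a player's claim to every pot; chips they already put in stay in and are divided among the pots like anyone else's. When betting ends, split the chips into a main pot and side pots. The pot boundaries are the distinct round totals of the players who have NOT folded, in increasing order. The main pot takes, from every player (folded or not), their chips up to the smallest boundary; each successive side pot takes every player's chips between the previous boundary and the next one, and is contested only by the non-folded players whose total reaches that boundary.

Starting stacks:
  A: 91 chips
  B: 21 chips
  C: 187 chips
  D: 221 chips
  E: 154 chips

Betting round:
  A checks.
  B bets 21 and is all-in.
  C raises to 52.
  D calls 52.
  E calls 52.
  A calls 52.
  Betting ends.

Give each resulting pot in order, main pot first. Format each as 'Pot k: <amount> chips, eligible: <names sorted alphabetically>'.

Pot 1: 105 chips, eligible: A, B, C, D, E
Pot 2: 124 chips, eligible: A, C, D, E

Derivation:
Contributions: A=52, B=21, C=52, D=52, E=52
Pot levels (distinct totals of non-folded players): 21, 52
Layer 1-21: 21 each from A, B, C, D, E = 21*5 = 105 chips; eligible A, B, C, D, E
Layer 22-52: 31 each from A, C, D, E = 31*4 = 124 chips; eligible A, C, D, E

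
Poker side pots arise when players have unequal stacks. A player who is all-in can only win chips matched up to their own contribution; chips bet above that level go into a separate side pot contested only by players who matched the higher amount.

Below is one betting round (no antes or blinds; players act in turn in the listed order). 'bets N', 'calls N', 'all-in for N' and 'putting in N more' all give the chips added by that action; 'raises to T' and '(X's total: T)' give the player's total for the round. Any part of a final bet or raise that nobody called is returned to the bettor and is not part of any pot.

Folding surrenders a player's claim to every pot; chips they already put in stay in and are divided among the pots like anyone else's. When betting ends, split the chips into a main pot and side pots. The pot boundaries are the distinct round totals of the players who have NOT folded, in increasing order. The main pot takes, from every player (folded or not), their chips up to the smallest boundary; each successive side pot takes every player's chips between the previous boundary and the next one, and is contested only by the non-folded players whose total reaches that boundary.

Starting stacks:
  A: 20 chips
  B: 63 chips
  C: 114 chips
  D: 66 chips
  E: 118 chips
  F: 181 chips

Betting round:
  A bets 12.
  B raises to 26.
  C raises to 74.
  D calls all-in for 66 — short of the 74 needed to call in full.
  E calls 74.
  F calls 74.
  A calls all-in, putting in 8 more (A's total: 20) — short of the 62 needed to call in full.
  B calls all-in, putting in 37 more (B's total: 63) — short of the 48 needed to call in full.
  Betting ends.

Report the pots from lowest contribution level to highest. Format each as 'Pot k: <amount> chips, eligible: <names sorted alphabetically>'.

Pot 1: 120 chips, eligible: A, B, C, D, E, F
Pot 2: 215 chips, eligible: B, C, D, E, F
Pot 3: 12 chips, eligible: C, D, E, F
Pot 4: 24 chips, eligible: C, E, F

Derivation:
Contributions: A=20, B=63, C=74, D=66, E=74, F=74
Pot levels (distinct totals of non-folded players): 20, 63, 66, 74
Layer 1-20: 20 each from A, B, C, D, E, F = 20*6 = 120 chips; eligible A, B, C, D, E, F
Layer 21-63: 43 each from B, C, D, E, F = 43*5 = 215 chips; eligible B, C, D, E, F
Layer 64-66: 3 each from C, D, E, F = 3*4 = 12 chips; eligible C, D, E, F
Layer 67-74: 8 each from C, E, F = 8*3 = 24 chips; eligible C, E, F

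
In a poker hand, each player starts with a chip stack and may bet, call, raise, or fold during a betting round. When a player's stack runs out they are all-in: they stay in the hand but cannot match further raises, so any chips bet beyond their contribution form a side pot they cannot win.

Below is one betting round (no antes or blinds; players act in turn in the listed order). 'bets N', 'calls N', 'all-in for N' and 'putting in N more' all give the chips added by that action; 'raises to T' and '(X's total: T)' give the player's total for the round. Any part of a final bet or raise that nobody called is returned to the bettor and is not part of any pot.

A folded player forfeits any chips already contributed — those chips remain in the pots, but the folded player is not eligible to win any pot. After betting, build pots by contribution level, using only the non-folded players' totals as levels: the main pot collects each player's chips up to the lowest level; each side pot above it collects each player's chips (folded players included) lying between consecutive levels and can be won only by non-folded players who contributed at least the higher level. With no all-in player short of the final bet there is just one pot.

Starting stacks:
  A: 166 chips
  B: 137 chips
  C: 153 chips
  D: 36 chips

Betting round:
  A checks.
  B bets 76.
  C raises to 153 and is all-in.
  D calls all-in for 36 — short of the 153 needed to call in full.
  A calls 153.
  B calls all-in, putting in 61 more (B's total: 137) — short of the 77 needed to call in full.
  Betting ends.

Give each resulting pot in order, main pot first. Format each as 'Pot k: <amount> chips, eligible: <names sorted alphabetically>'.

Pot 1: 144 chips, eligible: A, B, C, D
Pot 2: 303 chips, eligible: A, B, C
Pot 3: 32 chips, eligible: A, C

Derivation:
Contributions: A=153, B=137, C=153, D=36
Pot levels (distinct totals of non-folded players): 36, 137, 153
Layer 1-36: 36 each from A, B, C, D = 36*4 = 144 chips; eligible A, B, C, D
Layer 37-137: 101 each from A, B, C = 101*3 = 303 chips; eligible A, B, C
Layer 138-153: 16 each from A, C = 16*2 = 32 chips; eligible A, C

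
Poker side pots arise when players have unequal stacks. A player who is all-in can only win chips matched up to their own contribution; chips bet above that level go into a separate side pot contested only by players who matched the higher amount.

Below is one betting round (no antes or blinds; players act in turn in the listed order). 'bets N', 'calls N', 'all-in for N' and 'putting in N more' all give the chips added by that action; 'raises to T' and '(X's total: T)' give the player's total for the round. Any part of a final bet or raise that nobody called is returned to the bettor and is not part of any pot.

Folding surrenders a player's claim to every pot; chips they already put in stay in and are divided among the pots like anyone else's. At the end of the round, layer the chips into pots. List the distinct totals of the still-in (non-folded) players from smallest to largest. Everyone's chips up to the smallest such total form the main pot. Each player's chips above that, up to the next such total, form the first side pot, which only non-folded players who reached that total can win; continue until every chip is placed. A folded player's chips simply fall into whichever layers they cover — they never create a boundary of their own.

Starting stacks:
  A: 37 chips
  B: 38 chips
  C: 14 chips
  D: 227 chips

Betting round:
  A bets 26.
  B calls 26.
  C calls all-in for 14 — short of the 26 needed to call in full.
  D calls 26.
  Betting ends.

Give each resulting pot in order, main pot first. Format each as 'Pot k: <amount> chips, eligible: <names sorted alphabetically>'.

Pot 1: 56 chips, eligible: A, B, C, D
Pot 2: 36 chips, eligible: A, B, D

Derivation:
Contributions: A=26, B=26, C=14, D=26
Pot levels (distinct totals of non-folded players): 14, 26
Layer 1-14: 14 each from A, B, C, D = 14*4 = 56 chips; eligible A, B, C, D
Layer 15-26: 12 each from A, B, D = 12*3 = 36 chips; eligible A, B, D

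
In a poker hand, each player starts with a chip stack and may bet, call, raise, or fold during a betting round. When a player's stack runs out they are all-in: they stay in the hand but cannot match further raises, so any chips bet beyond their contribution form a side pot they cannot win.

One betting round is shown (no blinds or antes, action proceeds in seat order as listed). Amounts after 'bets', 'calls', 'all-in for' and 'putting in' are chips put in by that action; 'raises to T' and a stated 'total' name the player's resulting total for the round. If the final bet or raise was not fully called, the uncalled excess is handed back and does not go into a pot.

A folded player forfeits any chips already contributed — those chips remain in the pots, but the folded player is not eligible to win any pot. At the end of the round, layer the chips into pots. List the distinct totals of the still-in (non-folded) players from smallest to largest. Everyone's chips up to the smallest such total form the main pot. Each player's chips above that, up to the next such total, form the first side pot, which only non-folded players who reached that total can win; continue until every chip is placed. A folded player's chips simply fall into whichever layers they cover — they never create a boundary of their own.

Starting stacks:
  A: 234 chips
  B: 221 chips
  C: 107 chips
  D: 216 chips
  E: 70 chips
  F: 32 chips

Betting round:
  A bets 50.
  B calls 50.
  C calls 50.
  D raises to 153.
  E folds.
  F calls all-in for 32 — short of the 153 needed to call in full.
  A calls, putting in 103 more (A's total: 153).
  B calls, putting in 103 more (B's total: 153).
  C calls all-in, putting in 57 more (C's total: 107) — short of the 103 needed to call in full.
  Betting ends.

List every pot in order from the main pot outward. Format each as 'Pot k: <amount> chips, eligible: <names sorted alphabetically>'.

Contributions: A=153, B=153, C=107, D=153, F=32
Folded: E
Pot levels (distinct totals of non-folded players): 32, 107, 153
Layer 1-32: 32 each from A, B, C, D, F = 32*5 = 160 chips; eligible A, B, C, D, F
Layer 33-107: 75 each from A, B, C, D = 75*4 = 300 chips; eligible A, B, C, D
Layer 108-153: 46 each from A, B, D = 46*3 = 138 chips; eligible A, B, D

Pot 1: 160 chips, eligible: A, B, C, D, F
Pot 2: 300 chips, eligible: A, B, C, D
Pot 3: 138 chips, eligible: A, B, D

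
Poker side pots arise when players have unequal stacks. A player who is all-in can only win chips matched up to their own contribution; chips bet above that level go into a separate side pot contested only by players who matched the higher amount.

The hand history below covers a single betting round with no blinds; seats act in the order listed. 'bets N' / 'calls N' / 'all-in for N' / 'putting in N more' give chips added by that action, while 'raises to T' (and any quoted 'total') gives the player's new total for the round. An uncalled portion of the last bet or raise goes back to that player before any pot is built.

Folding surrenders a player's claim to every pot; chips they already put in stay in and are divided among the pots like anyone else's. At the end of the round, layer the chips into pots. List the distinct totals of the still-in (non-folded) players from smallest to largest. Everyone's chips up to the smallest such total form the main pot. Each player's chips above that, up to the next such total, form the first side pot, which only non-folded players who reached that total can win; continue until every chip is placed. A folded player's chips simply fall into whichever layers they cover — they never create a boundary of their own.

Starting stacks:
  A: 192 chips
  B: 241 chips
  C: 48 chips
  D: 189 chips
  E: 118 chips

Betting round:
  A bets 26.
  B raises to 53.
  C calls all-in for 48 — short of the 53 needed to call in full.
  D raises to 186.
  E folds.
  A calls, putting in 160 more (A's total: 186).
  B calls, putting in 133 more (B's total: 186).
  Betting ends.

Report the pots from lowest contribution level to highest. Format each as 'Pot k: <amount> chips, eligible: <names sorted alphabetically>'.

Pot 1: 192 chips, eligible: A, B, C, D
Pot 2: 414 chips, eligible: A, B, D

Derivation:
Contributions: A=186, B=186, C=48, D=186
Folded: E
Pot levels (distinct totals of non-folded players): 48, 186
Layer 1-48: 48 each from A, B, C, D = 48*4 = 192 chips; eligible A, B, C, D
Layer 49-186: 138 each from A, B, D = 138*3 = 414 chips; eligible A, B, D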